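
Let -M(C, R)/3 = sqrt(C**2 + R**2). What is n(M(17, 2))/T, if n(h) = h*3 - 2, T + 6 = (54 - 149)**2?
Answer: -2/9019 - 9*sqrt(293)/9019 ≈ -0.017303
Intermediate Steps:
M(C, R) = -3*sqrt(C**2 + R**2)
T = 9019 (T = -6 + (54 - 149)**2 = -6 + (-95)**2 = -6 + 9025 = 9019)
n(h) = -2 + 3*h (n(h) = 3*h - 2 = -2 + 3*h)
n(M(17, 2))/T = (-2 + 3*(-3*sqrt(17**2 + 2**2)))/9019 = (-2 + 3*(-3*sqrt(289 + 4)))*(1/9019) = (-2 + 3*(-3*sqrt(293)))*(1/9019) = (-2 - 9*sqrt(293))*(1/9019) = -2/9019 - 9*sqrt(293)/9019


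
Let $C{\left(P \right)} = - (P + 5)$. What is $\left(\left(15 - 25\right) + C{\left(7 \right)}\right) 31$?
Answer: $-682$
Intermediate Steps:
$C{\left(P \right)} = -5 - P$ ($C{\left(P \right)} = - (5 + P) = -5 - P$)
$\left(\left(15 - 25\right) + C{\left(7 \right)}\right) 31 = \left(\left(15 - 25\right) - 12\right) 31 = \left(-10 - 12\right) 31 = \left(-22\right) 31 = -682$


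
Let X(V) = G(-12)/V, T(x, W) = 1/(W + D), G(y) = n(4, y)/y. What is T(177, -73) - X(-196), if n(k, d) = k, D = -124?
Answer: -785/115836 ≈ -0.0067768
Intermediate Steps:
G(y) = 4/y
T(x, W) = 1/(-124 + W) (T(x, W) = 1/(W - 124) = 1/(-124 + W))
X(V) = -1/(3*V) (X(V) = (4/(-12))/V = (4*(-1/12))/V = -1/(3*V))
T(177, -73) - X(-196) = 1/(-124 - 73) - (-1)/(3*(-196)) = 1/(-197) - (-1)*(-1)/(3*196) = -1/197 - 1*1/588 = -1/197 - 1/588 = -785/115836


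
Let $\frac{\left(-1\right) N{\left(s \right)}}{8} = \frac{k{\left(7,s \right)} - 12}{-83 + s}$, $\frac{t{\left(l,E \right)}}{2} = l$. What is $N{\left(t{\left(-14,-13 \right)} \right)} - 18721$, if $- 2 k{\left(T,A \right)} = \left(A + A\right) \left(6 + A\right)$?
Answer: $- \frac{2083055}{111} \approx -18766.0$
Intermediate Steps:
$k{\left(T,A \right)} = - A \left(6 + A\right)$ ($k{\left(T,A \right)} = - \frac{\left(A + A\right) \left(6 + A\right)}{2} = - \frac{2 A \left(6 + A\right)}{2} = - A \left(6 + A\right)$)
$t{\left(l,E \right)} = 2 l$
$N{\left(s \right)} = - \frac{8 \left(-12 - s \left(6 + s\right)\right)}{-83 + s}$ ($N{\left(s \right)} = - 8 \frac{- s \left(6 + s\right) - 12}{-83 + s} = - 8 \frac{-12 - s \left(6 + s\right)}{-83 + s} = - \frac{8 \left(-12 - s \left(6 + s\right)\right)}{-83 + s}$)
$N{\left(t{\left(-14,-13 \right)} \right)} - 18721 = \frac{8 \left(12 + 2 \left(-14\right) \left(6 + 2 \left(-14\right)\right)\right)}{-83 + 2 \left(-14\right)} - 18721 = \frac{8 \left(12 - 28 \left(6 - 28\right)\right)}{-83 - 28} - 18721 = \frac{8 \left(12 - -616\right)}{-111} - 18721 = 8 \left(- \frac{1}{111}\right) \left(12 + 616\right) - 18721 = 8 \left(- \frac{1}{111}\right) 628 - 18721 = - \frac{5024}{111} - 18721 = - \frac{2083055}{111}$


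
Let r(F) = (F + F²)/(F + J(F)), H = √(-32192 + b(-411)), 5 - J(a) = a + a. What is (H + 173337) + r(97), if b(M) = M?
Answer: 7968749/46 + I*√32603 ≈ 1.7323e+5 + 180.56*I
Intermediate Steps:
J(a) = 5 - 2*a (J(a) = 5 - (a + a) = 5 - 2*a)
H = I*√32603 (H = √(-32192 - 411) = √(-32603) = I*√32603 ≈ 180.56*I)
r(F) = (F + F²)/(5 - F) (r(F) = (F + F²)/(F + (5 - 2*F)) = (F + F²)/(5 - F))
(H + 173337) + r(97) = (I*√32603 + 173337) + 97*(1 + 97)/(5 - 1*97) = (173337 + I*√32603) + 97*98/(5 - 97) = (173337 + I*√32603) + 97*98/(-92) = (173337 + I*√32603) + 97*(-1/92)*98 = (173337 + I*√32603) - 4753/46 = 7968749/46 + I*√32603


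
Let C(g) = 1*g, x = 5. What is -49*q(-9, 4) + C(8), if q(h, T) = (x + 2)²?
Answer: -2393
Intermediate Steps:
C(g) = g
q(h, T) = 49 (q(h, T) = (5 + 2)² = 7² = 49)
-49*q(-9, 4) + C(8) = -49*49 + 8 = -2401 + 8 = -2393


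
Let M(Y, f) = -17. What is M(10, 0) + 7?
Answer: -10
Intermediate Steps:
M(10, 0) + 7 = -17 + 7 = -10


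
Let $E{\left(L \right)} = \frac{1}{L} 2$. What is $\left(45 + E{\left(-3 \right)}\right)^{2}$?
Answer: $\frac{17689}{9} \approx 1965.4$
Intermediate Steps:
$E{\left(L \right)} = \frac{2}{L}$
$\left(45 + E{\left(-3 \right)}\right)^{2} = \left(45 + \frac{2}{-3}\right)^{2} = \left(45 + 2 \left(- \frac{1}{3}\right)\right)^{2} = \left(45 - \frac{2}{3}\right)^{2} = \left(\frac{133}{3}\right)^{2} = \frac{17689}{9}$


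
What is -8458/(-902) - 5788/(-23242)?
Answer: 50450403/5241071 ≈ 9.6260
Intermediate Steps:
-8458/(-902) - 5788/(-23242) = -8458*(-1/902) - 5788*(-1/23242) = 4229/451 + 2894/11621 = 50450403/5241071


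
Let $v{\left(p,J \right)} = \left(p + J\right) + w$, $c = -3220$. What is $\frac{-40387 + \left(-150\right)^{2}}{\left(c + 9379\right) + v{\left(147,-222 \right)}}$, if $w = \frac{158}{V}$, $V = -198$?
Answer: $- \frac{57123}{19427} \approx -2.9404$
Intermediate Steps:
$w = - \frac{79}{99}$ ($w = \frac{158}{-198} = 158 \left(- \frac{1}{198}\right) = - \frac{79}{99} \approx -0.79798$)
$v{\left(p,J \right)} = - \frac{79}{99} + J + p$ ($v{\left(p,J \right)} = \left(p + J\right) - \frac{79}{99} = \left(J + p\right) - \frac{79}{99} = - \frac{79}{99} + J + p$)
$\frac{-40387 + \left(-150\right)^{2}}{\left(c + 9379\right) + v{\left(147,-222 \right)}} = \frac{-40387 + \left(-150\right)^{2}}{\left(-3220 + 9379\right) - \frac{7504}{99}} = \frac{-40387 + 22500}{6159 - \frac{7504}{99}} = - \frac{17887}{\frac{602237}{99}} = \left(-17887\right) \frac{99}{602237} = - \frac{57123}{19427}$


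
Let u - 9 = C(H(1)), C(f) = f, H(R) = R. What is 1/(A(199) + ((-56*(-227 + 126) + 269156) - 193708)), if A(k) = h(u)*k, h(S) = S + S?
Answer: 1/85084 ≈ 1.1753e-5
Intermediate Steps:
u = 10 (u = 9 + 1 = 10)
h(S) = 2*S
A(k) = 20*k (A(k) = (2*10)*k = 20*k)
1/(A(199) + ((-56*(-227 + 126) + 269156) - 193708)) = 1/(20*199 + ((-56*(-227 + 126) + 269156) - 193708)) = 1/(3980 + ((-56*(-101) + 269156) - 193708)) = 1/(3980 + ((5656 + 269156) - 193708)) = 1/(3980 + (274812 - 193708)) = 1/(3980 + 81104) = 1/85084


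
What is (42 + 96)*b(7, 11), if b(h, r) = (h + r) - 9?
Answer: 1242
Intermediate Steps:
b(h, r) = -9 + h + r
(42 + 96)*b(7, 11) = (42 + 96)*(-9 + 7 + 11) = 138*9 = 1242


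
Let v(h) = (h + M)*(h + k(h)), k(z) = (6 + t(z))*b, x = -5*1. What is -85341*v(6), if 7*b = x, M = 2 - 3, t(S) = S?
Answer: 7680690/7 ≈ 1.0972e+6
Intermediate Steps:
M = -1
x = -5
b = -5/7 (b = (⅐)*(-5) = -5/7 ≈ -0.71429)
k(z) = -30/7 - 5*z/7 (k(z) = (6 + z)*(-5/7) = -30/7 - 5*z/7)
v(h) = (-1 + h)*(-30/7 + 2*h/7) (v(h) = (h - 1)*(h + (-30/7 - 5*h/7)) = (-1 + h)*(-30/7 + 2*h/7))
-85341*v(6) = -85341*(30/7 - 32/7*6 + (2/7)*6²) = -85341*(30/7 - 192/7 + (2/7)*36) = -85341*(30/7 - 192/7 + 72/7) = -85341*(-90/7) = 7680690/7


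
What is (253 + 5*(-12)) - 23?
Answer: 170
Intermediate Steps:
(253 + 5*(-12)) - 23 = (253 - 60) - 23 = 193 - 23 = 170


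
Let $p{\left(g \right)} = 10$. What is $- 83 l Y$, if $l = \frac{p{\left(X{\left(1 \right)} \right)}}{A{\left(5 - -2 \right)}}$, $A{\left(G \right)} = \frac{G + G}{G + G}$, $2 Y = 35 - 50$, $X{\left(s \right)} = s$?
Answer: $6225$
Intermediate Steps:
$Y = - \frac{15}{2}$ ($Y = \frac{35 - 50}{2} = \frac{1}{2} \left(-15\right) = - \frac{15}{2} \approx -7.5$)
$A{\left(G \right)} = 1$ ($A{\left(G \right)} = \frac{2 G}{2 G} = 2 G \frac{1}{2 G} = 1$)
$l = 10$ ($l = \frac{10}{1} = 10 \cdot 1 = 10$)
$- 83 l Y = \left(-83\right) 10 \left(- \frac{15}{2}\right) = \left(-830\right) \left(- \frac{15}{2}\right) = 6225$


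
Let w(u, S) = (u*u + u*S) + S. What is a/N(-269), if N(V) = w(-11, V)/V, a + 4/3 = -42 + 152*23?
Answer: -2786302/8433 ≈ -330.40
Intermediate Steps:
w(u, S) = S + u**2 + S*u (w(u, S) = (u**2 + S*u) + S = S + u**2 + S*u)
a = 10358/3 (a = -4/3 + (-42 + 152*23) = -4/3 + (-42 + 3496) = -4/3 + 3454 = 10358/3 ≈ 3452.7)
N(V) = (121 - 10*V)/V (N(V) = (V + (-11)**2 + V*(-11))/V = (V + 121 - 11*V)/V = (121 - 10*V)/V)
a/N(-269) = 10358/(3*(-10 + 121/(-269))) = 10358/(3*(-10 + 121*(-1/269))) = 10358/(3*(-10 - 121/269)) = 10358/(3*(-2811/269)) = (10358/3)*(-269/2811) = -2786302/8433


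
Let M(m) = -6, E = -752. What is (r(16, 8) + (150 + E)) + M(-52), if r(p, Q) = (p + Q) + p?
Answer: -568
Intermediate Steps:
r(p, Q) = Q + 2*p (r(p, Q) = (Q + p) + p = Q + 2*p)
(r(16, 8) + (150 + E)) + M(-52) = ((8 + 2*16) + (150 - 752)) - 6 = ((8 + 32) - 602) - 6 = (40 - 602) - 6 = -562 - 6 = -568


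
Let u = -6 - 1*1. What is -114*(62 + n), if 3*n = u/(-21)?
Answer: -21242/3 ≈ -7080.7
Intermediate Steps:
u = -7 (u = -6 - 1 = -7)
n = ⅑ (n = (-7/(-21))/3 = (-7*(-1/21))/3 = (⅓)*(⅓) = ⅑ ≈ 0.11111)
-114*(62 + n) = -114*(62 + ⅑) = -114*559/9 = -21242/3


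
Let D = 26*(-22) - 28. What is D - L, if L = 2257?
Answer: -2857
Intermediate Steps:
D = -600 (D = -572 - 28 = -600)
D - L = -600 - 1*2257 = -600 - 2257 = -2857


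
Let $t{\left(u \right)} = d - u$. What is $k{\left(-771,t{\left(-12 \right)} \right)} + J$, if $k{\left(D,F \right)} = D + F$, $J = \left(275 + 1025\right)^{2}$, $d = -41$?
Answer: $1689200$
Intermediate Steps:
$J = 1690000$ ($J = 1300^{2} = 1690000$)
$t{\left(u \right)} = -41 - u$
$k{\left(-771,t{\left(-12 \right)} \right)} + J = \left(-771 - 29\right) + 1690000 = -800 + 1690000 = 1689200$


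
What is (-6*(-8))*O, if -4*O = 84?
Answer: -1008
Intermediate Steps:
O = -21 (O = -¼*84 = -21)
(-6*(-8))*O = -6*(-8)*(-21) = 48*(-21) = -1008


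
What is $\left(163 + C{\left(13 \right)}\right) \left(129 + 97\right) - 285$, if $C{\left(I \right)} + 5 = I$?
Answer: $38361$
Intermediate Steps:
$C{\left(I \right)} = -5 + I$
$\left(163 + C{\left(13 \right)}\right) \left(129 + 97\right) - 285 = \left(163 + \left(-5 + 13\right)\right) \left(129 + 97\right) - 285 = \left(163 + 8\right) 226 - 285 = 171 \cdot 226 - 285 = 38646 - 285 = 38361$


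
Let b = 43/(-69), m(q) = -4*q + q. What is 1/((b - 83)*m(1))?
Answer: 23/5770 ≈ 0.0039861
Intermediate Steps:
m(q) = -3*q
b = -43/69 (b = 43*(-1/69) = -43/69 ≈ -0.62319)
1/((b - 83)*m(1)) = 1/((-43/69 - 83)*(-3*1)) = 1/(-5770/69*(-3)) = 1/(5770/23) = 23/5770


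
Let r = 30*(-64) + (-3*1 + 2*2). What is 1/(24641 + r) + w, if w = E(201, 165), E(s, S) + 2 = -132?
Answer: -3044747/22722 ≈ -134.00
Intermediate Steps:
E(s, S) = -134 (E(s, S) = -2 - 132 = -134)
w = -134
r = -1919 (r = -1920 + (-3 + 4) = -1920 + 1 = -1919)
1/(24641 + r) + w = 1/(24641 - 1919) - 134 = 1/22722 - 134 = -3044747/22722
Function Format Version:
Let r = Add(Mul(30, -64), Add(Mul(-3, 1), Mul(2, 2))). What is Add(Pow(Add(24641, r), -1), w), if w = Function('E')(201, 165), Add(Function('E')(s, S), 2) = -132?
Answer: Rational(-3044747, 22722) ≈ -134.00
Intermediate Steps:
Function('E')(s, S) = -134 (Function('E')(s, S) = Add(-2, -132) = -134)
w = -134
r = -1919 (r = Add(-1920, Add(-3, 4)) = Add(-1920, 1) = -1919)
Add(Pow(Add(24641, r), -1), w) = Add(Pow(Add(24641, -1919), -1), -134) = Add(Pow(22722, -1), -134) = Add(Rational(1, 22722), -134) = Rational(-3044747, 22722)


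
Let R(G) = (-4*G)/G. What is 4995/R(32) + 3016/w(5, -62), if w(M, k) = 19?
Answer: -82841/76 ≈ -1090.0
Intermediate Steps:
R(G) = -4
4995/R(32) + 3016/w(5, -62) = 4995/(-4) + 3016/19 = 4995*(-1/4) + 3016*(1/19) = -4995/4 + 3016/19 = -82841/76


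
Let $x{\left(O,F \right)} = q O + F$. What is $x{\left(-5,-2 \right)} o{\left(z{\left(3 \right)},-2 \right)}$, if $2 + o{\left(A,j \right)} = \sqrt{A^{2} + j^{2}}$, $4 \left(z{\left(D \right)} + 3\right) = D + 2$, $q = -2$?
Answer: $-16 + 2 \sqrt{113} \approx 5.2603$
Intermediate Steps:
$z{\left(D \right)} = - \frac{5}{2} + \frac{D}{4}$ ($z{\left(D \right)} = -3 + \frac{D + 2}{4} = -3 + \frac{2 + D}{4} = -3 + \left(\frac{1}{2} + \frac{D}{4}\right) = - \frac{5}{2} + \frac{D}{4}$)
$x{\left(O,F \right)} = F - 2 O$ ($x{\left(O,F \right)} = - 2 O + F = F - 2 O$)
$o{\left(A,j \right)} = -2 + \sqrt{A^{2} + j^{2}}$
$x{\left(-5,-2 \right)} o{\left(z{\left(3 \right)},-2 \right)} = \left(-2 - -10\right) \left(-2 + \sqrt{\left(- \frac{5}{2} + \frac{1}{4} \cdot 3\right)^{2} + \left(-2\right)^{2}}\right) = \left(-2 + 10\right) \left(-2 + \sqrt{\left(- \frac{5}{2} + \frac{3}{4}\right)^{2} + 4}\right) = 8 \left(-2 + \sqrt{\left(- \frac{7}{4}\right)^{2} + 4}\right) = 8 \left(-2 + \sqrt{\frac{49}{16} + 4}\right) = 8 \left(-2 + \sqrt{\frac{113}{16}}\right) = 8 \left(-2 + \frac{\sqrt{113}}{4}\right) = -16 + 2 \sqrt{113}$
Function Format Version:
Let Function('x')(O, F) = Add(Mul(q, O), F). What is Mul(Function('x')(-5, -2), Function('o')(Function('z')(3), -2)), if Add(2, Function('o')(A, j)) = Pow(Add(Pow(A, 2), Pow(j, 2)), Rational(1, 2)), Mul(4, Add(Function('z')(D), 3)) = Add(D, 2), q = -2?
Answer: Add(-16, Mul(2, Pow(113, Rational(1, 2)))) ≈ 5.2603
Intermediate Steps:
Function('z')(D) = Add(Rational(-5, 2), Mul(Rational(1, 4), D)) (Function('z')(D) = Add(-3, Mul(Rational(1, 4), Add(D, 2))) = Add(-3, Mul(Rational(1, 4), Add(2, D))) = Add(-3, Add(Rational(1, 2), Mul(Rational(1, 4), D))) = Add(Rational(-5, 2), Mul(Rational(1, 4), D)))
Function('x')(O, F) = Add(F, Mul(-2, O)) (Function('x')(O, F) = Add(Mul(-2, O), F) = Add(F, Mul(-2, O)))
Function('o')(A, j) = Add(-2, Pow(Add(Pow(A, 2), Pow(j, 2)), Rational(1, 2)))
Mul(Function('x')(-5, -2), Function('o')(Function('z')(3), -2)) = Mul(Add(-2, Mul(-2, -5)), Add(-2, Pow(Add(Pow(Add(Rational(-5, 2), Mul(Rational(1, 4), 3)), 2), Pow(-2, 2)), Rational(1, 2)))) = Mul(Add(-2, 10), Add(-2, Pow(Add(Pow(Add(Rational(-5, 2), Rational(3, 4)), 2), 4), Rational(1, 2)))) = Mul(8, Add(-2, Pow(Add(Pow(Rational(-7, 4), 2), 4), Rational(1, 2)))) = Mul(8, Add(-2, Pow(Add(Rational(49, 16), 4), Rational(1, 2)))) = Mul(8, Add(-2, Pow(Rational(113, 16), Rational(1, 2)))) = Mul(8, Add(-2, Mul(Rational(1, 4), Pow(113, Rational(1, 2))))) = Add(-16, Mul(2, Pow(113, Rational(1, 2))))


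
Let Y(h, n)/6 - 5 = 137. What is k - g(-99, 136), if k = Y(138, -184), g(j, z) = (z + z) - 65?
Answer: 645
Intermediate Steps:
g(j, z) = -65 + 2*z (g(j, z) = 2*z - 65 = -65 + 2*z)
Y(h, n) = 852 (Y(h, n) = 30 + 6*137 = 30 + 822 = 852)
k = 852
k - g(-99, 136) = 852 - (-65 + 2*136) = 852 - (-65 + 272) = 852 - 1*207 = 852 - 207 = 645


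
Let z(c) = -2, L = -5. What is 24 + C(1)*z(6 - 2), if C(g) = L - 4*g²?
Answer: 42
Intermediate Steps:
C(g) = -5 - 4*g²
24 + C(1)*z(6 - 2) = 24 + (-5 - 4*1²)*(-2) = 24 + (-5 - 4*1)*(-2) = 24 + (-5 - 4)*(-2) = 24 - 9*(-2) = 24 + 18 = 42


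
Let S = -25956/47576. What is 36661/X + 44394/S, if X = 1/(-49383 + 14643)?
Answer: -393568514176/309 ≈ -1.2737e+9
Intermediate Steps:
X = -1/34740 (X = 1/(-34740) = -1/34740 ≈ -2.8785e-5)
S = -6489/11894 (S = -25956*1/47576 = -6489/11894 ≈ -0.54557)
36661/X + 44394/S = 36661/(-1/34740) + 44394/(-6489/11894) = 36661*(-34740) + 44394*(-11894/6489) = -1273603140 - 25143916/309 = -393568514176/309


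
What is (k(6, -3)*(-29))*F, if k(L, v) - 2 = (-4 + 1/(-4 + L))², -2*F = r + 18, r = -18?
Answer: 0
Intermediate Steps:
F = 0 (F = -(-18 + 18)/2 = -½*0 = 0)
k(L, v) = 2 + (-4 + 1/(-4 + L))²
(k(6, -3)*(-29))*F = ((2 + (-17 + 4*6)²/(-4 + 6)²)*(-29))*0 = ((2 + (-17 + 24)²/2²)*(-29))*0 = ((2 + 7²*(¼))*(-29))*0 = ((2 + 49*(¼))*(-29))*0 = ((2 + 49/4)*(-29))*0 = ((57/4)*(-29))*0 = -1653/4*0 = 0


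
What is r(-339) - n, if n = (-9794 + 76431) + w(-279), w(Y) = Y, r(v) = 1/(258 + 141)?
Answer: -26476841/399 ≈ -66358.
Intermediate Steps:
r(v) = 1/399
n = 66358 (n = (-9794 + 76431) - 279 = 66637 - 279 = 66358)
r(-339) - n = 1/399 - 1*66358 = 1/399 - 66358 = -26476841/399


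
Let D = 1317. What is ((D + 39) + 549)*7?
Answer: 13335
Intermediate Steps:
((D + 39) + 549)*7 = ((1317 + 39) + 549)*7 = (1356 + 549)*7 = 1905*7 = 13335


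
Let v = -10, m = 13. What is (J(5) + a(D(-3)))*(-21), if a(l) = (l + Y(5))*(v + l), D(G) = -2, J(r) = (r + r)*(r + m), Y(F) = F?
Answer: -3024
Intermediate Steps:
J(r) = 2*r*(13 + r) (J(r) = (r + r)*(r + 13) = (2*r)*(13 + r) = 2*r*(13 + r))
a(l) = (-10 + l)*(5 + l) (a(l) = (l + 5)*(-10 + l) = (5 + l)*(-10 + l) = (-10 + l)*(5 + l))
(J(5) + a(D(-3)))*(-21) = (2*5*(13 + 5) + (-50 + (-2)² - 5*(-2)))*(-21) = (2*5*18 + (-50 + 4 + 10))*(-21) = (180 - 36)*(-21) = 144*(-21) = -3024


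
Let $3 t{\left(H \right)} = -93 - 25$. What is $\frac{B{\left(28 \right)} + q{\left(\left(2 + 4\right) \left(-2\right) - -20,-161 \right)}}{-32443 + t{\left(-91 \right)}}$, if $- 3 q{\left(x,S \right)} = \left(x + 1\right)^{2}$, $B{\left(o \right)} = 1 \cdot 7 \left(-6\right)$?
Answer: $\frac{207}{97447} \approx 0.0021242$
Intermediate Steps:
$t{\left(H \right)} = - \frac{118}{3}$ ($t{\left(H \right)} = \frac{-93 - 25}{3} = \frac{1}{3} \left(-118\right) = - \frac{118}{3}$)
$B{\left(o \right)} = -42$ ($B{\left(o \right)} = 7 \left(-6\right) = -42$)
$q{\left(x,S \right)} = - \frac{\left(1 + x\right)^{2}}{3}$ ($q{\left(x,S \right)} = - \frac{\left(x + 1\right)^{2}}{3} = - \frac{\left(1 + x\right)^{2}}{3}$)
$\frac{B{\left(28 \right)} + q{\left(\left(2 + 4\right) \left(-2\right) - -20,-161 \right)}}{-32443 + t{\left(-91 \right)}} = \frac{-42 - \frac{\left(1 + \left(\left(2 + 4\right) \left(-2\right) - -20\right)\right)^{2}}{3}}{-32443 - \frac{118}{3}} = \frac{-42 - \frac{\left(1 + \left(6 \left(-2\right) + 20\right)\right)^{2}}{3}}{- \frac{97447}{3}} = \left(-42 - \frac{\left(1 + \left(-12 + 20\right)\right)^{2}}{3}\right) \left(- \frac{3}{97447}\right) = \left(-42 - \frac{\left(1 + 8\right)^{2}}{3}\right) \left(- \frac{3}{97447}\right) = \left(-42 - \frac{9^{2}}{3}\right) \left(- \frac{3}{97447}\right) = \left(-42 - 27\right) \left(- \frac{3}{97447}\right) = \left(-69\right) \left(- \frac{3}{97447}\right) = \frac{207}{97447}$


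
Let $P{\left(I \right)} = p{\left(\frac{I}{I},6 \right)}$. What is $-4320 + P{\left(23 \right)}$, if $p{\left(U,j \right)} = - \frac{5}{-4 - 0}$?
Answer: $- \frac{17275}{4} \approx -4318.8$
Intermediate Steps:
$p{\left(U,j \right)} = \frac{5}{4}$ ($p{\left(U,j \right)} = - \frac{5}{-4 + 0} = - \frac{5}{-4} = \left(-5\right) \left(- \frac{1}{4}\right) = \frac{5}{4}$)
$P{\left(I \right)} = \frac{5}{4}$
$-4320 + P{\left(23 \right)} = -4320 + \frac{5}{4} = - \frac{17275}{4}$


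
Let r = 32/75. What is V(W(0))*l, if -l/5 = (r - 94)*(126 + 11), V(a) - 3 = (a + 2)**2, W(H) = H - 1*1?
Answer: 3845864/15 ≈ 2.5639e+5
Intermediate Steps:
W(H) = -1 + H (W(H) = H - 1 = -1 + H)
r = 32/75 (r = 32*(1/75) = 32/75 ≈ 0.42667)
V(a) = 3 + (2 + a)**2 (V(a) = 3 + (a + 2)**2 = 3 + (2 + a)**2)
l = 961466/15 (l = -5*(32/75 - 94)*(126 + 11) = -(-7018)*137/15 = -5*(-961466/75) = 961466/15 ≈ 64098.)
V(W(0))*l = (3 + (2 + (-1 + 0))**2)*(961466/15) = (3 + (2 - 1)**2)*(961466/15) = (3 + 1**2)*(961466/15) = (3 + 1)*(961466/15) = 4*(961466/15) = 3845864/15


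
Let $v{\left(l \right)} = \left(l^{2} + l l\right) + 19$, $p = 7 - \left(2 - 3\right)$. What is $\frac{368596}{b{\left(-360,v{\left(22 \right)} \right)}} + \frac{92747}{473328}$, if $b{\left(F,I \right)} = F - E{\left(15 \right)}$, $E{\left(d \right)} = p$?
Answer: $- \frac{10902042287}{10886544} \approx -1001.4$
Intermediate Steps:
$p = 8$ ($p = 7 - \left(2 - 3\right) = 7 - -1 = 7 + 1 = 8$)
$E{\left(d \right)} = 8$
$v{\left(l \right)} = 19 + 2 l^{2}$ ($v{\left(l \right)} = \left(l^{2} + l^{2}\right) + 19 = 2 l^{2} + 19 = 19 + 2 l^{2}$)
$b{\left(F,I \right)} = -8 + F$ ($b{\left(F,I \right)} = F - 8 = -8 + F$)
$\frac{368596}{b{\left(-360,v{\left(22 \right)} \right)}} + \frac{92747}{473328} = \frac{368596}{-8 - 360} + \frac{92747}{473328} = \frac{368596}{-368} + 92747 \cdot \frac{1}{473328} = 368596 \left(- \frac{1}{368}\right) + \frac{92747}{473328} = - \frac{92149}{92} + \frac{92747}{473328} = - \frac{10902042287}{10886544}$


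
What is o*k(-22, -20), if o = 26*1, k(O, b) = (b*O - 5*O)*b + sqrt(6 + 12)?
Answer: -286000 + 78*sqrt(2) ≈ -2.8589e+5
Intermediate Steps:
k(O, b) = 3*sqrt(2) + b*(-5*O + O*b) (k(O, b) = (O*b - 5*O)*b + sqrt(18) = (-5*O + O*b)*b + 3*sqrt(2) = b*(-5*O + O*b) + 3*sqrt(2) = 3*sqrt(2) + b*(-5*O + O*b))
o = 26
o*k(-22, -20) = 26*(3*sqrt(2) - 22*(-20)**2 - 5*(-22)*(-20)) = 26*(3*sqrt(2) - 22*400 - 2200) = 26*(3*sqrt(2) - 8800 - 2200) = 26*(-11000 + 3*sqrt(2)) = -286000 + 78*sqrt(2)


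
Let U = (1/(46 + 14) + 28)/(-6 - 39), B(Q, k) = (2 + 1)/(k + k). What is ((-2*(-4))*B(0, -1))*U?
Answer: 1681/225 ≈ 7.4711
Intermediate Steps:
B(Q, k) = 3/(2*k) (B(Q, k) = 3/((2*k)) = 3*(1/(2*k)) = 3/(2*k))
U = -1681/2700 (U = (1/60 + 28)/(-45) = (1/60 + 28)*(-1/45) = (1681/60)*(-1/45) = -1681/2700 ≈ -0.62259)
((-2*(-4))*B(0, -1))*U = ((-2*(-4))*((3/2)/(-1)))*(-1681/2700) = (8*((3/2)*(-1)))*(-1681/2700) = (8*(-3/2))*(-1681/2700) = -12*(-1681/2700) = 1681/225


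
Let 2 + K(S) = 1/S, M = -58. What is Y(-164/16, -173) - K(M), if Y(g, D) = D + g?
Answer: -21023/116 ≈ -181.23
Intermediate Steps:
K(S) = -2 + 1/S
Y(-164/16, -173) - K(M) = (-173 - 164/16) - (-2 + 1/(-58)) = (-173 - 164*1/16) - (-2 - 1/58) = (-173 - 41/4) - 1*(-117/58) = -733/4 + 117/58 = -21023/116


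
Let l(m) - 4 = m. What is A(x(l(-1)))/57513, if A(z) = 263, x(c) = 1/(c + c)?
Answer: 263/57513 ≈ 0.0045729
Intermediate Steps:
l(m) = 4 + m
x(c) = 1/(2*c)
A(x(l(-1)))/57513 = 263/57513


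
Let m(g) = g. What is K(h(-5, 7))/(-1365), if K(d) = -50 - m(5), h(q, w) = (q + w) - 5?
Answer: 11/273 ≈ 0.040293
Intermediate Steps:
h(q, w) = -5 + q + w
K(d) = -55 (K(d) = -50 - 1*5 = -50 - 5 = -55)
K(h(-5, 7))/(-1365) = -55/(-1365) = -55*(-1/1365) = 11/273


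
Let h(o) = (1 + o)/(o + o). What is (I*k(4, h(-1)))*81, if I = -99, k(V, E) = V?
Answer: -32076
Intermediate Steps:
h(o) = (1 + o)/(2*o) (h(o) = (1 + o)/((2*o)) = (1 + o)*(1/(2*o)) = (1 + o)/(2*o))
(I*k(4, h(-1)))*81 = -99*4*81 = -396*81 = -32076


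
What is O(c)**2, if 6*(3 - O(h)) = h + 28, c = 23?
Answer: 121/4 ≈ 30.250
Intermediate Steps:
O(h) = -5/3 - h/6 (O(h) = 3 - (h + 28)/6 = 3 - (28 + h)/6 = 3 + (-14/3 - h/6) = -5/3 - h/6)
O(c)**2 = (-5/3 - 1/6*23)**2 = (-5/3 - 23/6)**2 = (-11/2)**2 = 121/4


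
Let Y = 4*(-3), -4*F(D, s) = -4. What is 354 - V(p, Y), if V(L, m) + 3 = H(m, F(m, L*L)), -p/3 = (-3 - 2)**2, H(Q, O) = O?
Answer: 356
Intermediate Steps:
F(D, s) = 1 (F(D, s) = -1/4*(-4) = 1)
p = -75 (p = -3*(-3 - 2)**2 = -3*(-5)**2 = -3*25 = -75)
Y = -12
V(L, m) = -2 (V(L, m) = -3 + 1 = -2)
354 - V(p, Y) = 354 - 1*(-2) = 354 + 2 = 356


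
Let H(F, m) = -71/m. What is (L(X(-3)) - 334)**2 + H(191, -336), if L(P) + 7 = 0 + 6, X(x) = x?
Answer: 37707671/336 ≈ 1.1223e+5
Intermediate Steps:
L(P) = -1 (L(P) = -7 + (0 + 6) = -7 + 6 = -1)
(L(X(-3)) - 334)**2 + H(191, -336) = (-1 - 334)**2 - 71/(-336) = (-335)**2 - 71*(-1/336) = 112225 + 71/336 = 37707671/336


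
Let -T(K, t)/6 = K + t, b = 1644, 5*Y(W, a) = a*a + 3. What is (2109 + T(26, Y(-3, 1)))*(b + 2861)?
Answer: 8776641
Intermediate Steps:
Y(W, a) = ⅗ + a²/5 (Y(W, a) = (a*a + 3)/5 = (a² + 3)/5 = (3 + a²)/5 = ⅗ + a²/5)
T(K, t) = -6*K - 6*t (T(K, t) = -6*(K + t) = -6*K - 6*t)
(2109 + T(26, Y(-3, 1)))*(b + 2861) = (2109 + (-6*26 - 6*(⅗ + (⅕)*1²)))*(1644 + 2861) = (2109 + (-156 - 6*(⅗ + (⅕)*1)))*4505 = (2109 + (-156 - 6*(⅗ + ⅕)))*4505 = (2109 + (-156 - 6*⅘))*4505 = (2109 + (-156 - 24/5))*4505 = (2109 - 804/5)*4505 = (9741/5)*4505 = 8776641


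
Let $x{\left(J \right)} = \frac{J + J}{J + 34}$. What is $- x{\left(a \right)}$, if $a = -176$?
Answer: $- \frac{176}{71} \approx -2.4789$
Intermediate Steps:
$x{\left(J \right)} = \frac{2 J}{34 + J}$
$- x{\left(a \right)} = - \frac{2 \left(-176\right)}{34 - 176} = - \frac{2 \left(-176\right)}{-142} = - \frac{2 \left(-176\right) \left(-1\right)}{142} = \left(-1\right) \frac{176}{71} = - \frac{176}{71}$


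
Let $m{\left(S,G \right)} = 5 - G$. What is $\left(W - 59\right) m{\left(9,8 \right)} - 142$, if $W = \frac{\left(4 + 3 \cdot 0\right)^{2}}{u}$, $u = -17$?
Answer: $\frac{643}{17} \approx 37.824$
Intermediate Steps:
$W = - \frac{16}{17}$ ($W = \frac{\left(4 + 3 \cdot 0\right)^{2}}{-17} = \left(4 + 0\right)^{2} \left(- \frac{1}{17}\right) = 4^{2} \left(- \frac{1}{17}\right) = 16 \left(- \frac{1}{17}\right) = - \frac{16}{17} \approx -0.94118$)
$\left(W - 59\right) m{\left(9,8 \right)} - 142 = \left(- \frac{16}{17} - 59\right) \left(5 - 8\right) - 142 = \left(- \frac{1019}{17}\right) \left(-3\right) - 142 = \frac{3057}{17} - 142 = \frac{643}{17}$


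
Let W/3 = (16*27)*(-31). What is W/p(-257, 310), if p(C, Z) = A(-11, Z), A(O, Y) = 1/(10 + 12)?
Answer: -883872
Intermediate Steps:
A(O, Y) = 1/22
p(C, Z) = 1/22
W = -40176 (W = 3*((16*27)*(-31)) = 3*(432*(-31)) = 3*(-13392) = -40176)
W/p(-257, 310) = -40176/1/22 = -40176*22 = -883872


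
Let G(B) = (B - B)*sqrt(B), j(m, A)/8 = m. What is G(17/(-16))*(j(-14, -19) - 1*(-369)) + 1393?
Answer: 1393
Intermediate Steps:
j(m, A) = 8*m
G(B) = 0 (G(B) = 0*sqrt(B) = 0)
G(17/(-16))*(j(-14, -19) - 1*(-369)) + 1393 = 0*(8*(-14) - 1*(-369)) + 1393 = 0*(-112 + 369) + 1393 = 0*257 + 1393 = 0 + 1393 = 1393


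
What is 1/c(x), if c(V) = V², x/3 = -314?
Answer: 1/887364 ≈ 1.1269e-6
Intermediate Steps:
x = -942 (x = 3*(-314) = -942)
1/c(x) = 1/((-942)²) = 1/887364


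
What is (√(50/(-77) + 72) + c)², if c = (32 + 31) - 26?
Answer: (2849 + √423038)²/5929 ≈ 2065.4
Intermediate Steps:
c = 37 (c = 63 - 26 = 37)
(√(50/(-77) + 72) + c)² = (√(50/(-77) + 72) + 37)² = (√(50*(-1/77) + 72) + 37)² = (√(-50/77 + 72) + 37)² = (√(5494/77) + 37)² = (√423038/77 + 37)² = (37 + √423038/77)²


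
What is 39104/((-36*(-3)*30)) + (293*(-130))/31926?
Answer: 23437973/2155005 ≈ 10.876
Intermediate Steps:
39104/((-36*(-3)*30)) + (293*(-130))/31926 = 39104/((108*30)) - 38090*1/31926 = 39104/3240 - 19045/15963 = 39104*(1/3240) - 19045/15963 = 4888/405 - 19045/15963 = 23437973/2155005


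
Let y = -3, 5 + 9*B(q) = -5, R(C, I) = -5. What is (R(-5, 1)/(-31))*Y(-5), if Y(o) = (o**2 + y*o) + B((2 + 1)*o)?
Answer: 1750/279 ≈ 6.2724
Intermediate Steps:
B(q) = -10/9 (B(q) = -5/9 + (1/9)*(-5) = -5/9 - 5/9 = -10/9)
Y(o) = -10/9 + o**2 - 3*o (Y(o) = (o**2 - 3*o) - 10/9 = -10/9 + o**2 - 3*o)
(R(-5, 1)/(-31))*Y(-5) = (-5/(-31))*(-10/9 + (-5)**2 - 3*(-5)) = (-1/31*(-5))*(-10/9 + 25 + 15) = (5/31)*(350/9) = 1750/279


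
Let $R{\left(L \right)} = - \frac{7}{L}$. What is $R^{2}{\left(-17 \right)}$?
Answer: $\frac{49}{289} \approx 0.16955$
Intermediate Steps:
$R^{2}{\left(-17 \right)} = \left(- \frac{7}{-17}\right)^{2} = \left(\left(-7\right) \left(- \frac{1}{17}\right)\right)^{2} = \left(\frac{7}{17}\right)^{2} = \frac{49}{289}$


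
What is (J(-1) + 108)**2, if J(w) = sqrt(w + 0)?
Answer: (108 + I)**2 ≈ 11663.0 + 216.0*I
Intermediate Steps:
J(w) = sqrt(w)
(J(-1) + 108)**2 = (sqrt(-1) + 108)**2 = (I + 108)**2 = (108 + I)**2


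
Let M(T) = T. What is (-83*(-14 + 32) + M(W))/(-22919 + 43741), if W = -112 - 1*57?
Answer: -1663/20822 ≈ -0.079867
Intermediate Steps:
W = -169 (W = -112 - 57 = -169)
(-83*(-14 + 32) + M(W))/(-22919 + 43741) = (-83*(-14 + 32) - 169)/(-22919 + 43741) = (-83*18 - 169)/20822 = (-1494 - 169)*(1/20822) = -1663*1/20822 = -1663/20822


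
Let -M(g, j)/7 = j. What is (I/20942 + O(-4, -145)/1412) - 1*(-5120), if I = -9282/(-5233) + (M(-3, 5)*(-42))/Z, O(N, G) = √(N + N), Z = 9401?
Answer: 376777426809208/73589339849 + I*√2/706 ≈ 5120.0 + 0.0020031*I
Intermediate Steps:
M(g, j) = -7*j
O(N, G) = √2*√N (O(N, G) = √(2*N) = √2*√N)
I = 13564656/7027919 (I = -9282/(-5233) + (-7*5*(-42))/9401 = -9282*(-1/5233) - 35*(-42)*(1/9401) = 9282/5233 + 1470*(1/9401) = 9282/5233 + 210/1343 = 13564656/7027919 ≈ 1.9301)
(I/20942 + O(-4, -145)/1412) - 1*(-5120) = ((13564656/7027919)/20942 + (√2*√(-4))/1412) - 1*(-5120) = ((13564656/7027919)*(1/20942) + (√2*(2*I))*(1/1412)) + 5120 = (6782328/73589339849 + (2*I*√2)*(1/1412)) + 5120 = (6782328/73589339849 + I*√2/706) + 5120 = 376777426809208/73589339849 + I*√2/706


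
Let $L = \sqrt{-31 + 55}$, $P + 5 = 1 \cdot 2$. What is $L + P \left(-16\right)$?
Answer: $48 + 2 \sqrt{6} \approx 52.899$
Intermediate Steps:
$P = -3$ ($P = -5 + 1 \cdot 2 = -5 + 2 = -3$)
$L = 2 \sqrt{6}$ ($L = \sqrt{24} = 2 \sqrt{6} \approx 4.899$)
$L + P \left(-16\right) = 2 \sqrt{6} - -48 = 2 \sqrt{6} + 48 = 48 + 2 \sqrt{6}$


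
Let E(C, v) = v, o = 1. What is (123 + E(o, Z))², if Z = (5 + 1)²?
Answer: 25281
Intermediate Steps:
Z = 36 (Z = 6² = 36)
(123 + E(o, Z))² = (123 + 36)² = 159² = 25281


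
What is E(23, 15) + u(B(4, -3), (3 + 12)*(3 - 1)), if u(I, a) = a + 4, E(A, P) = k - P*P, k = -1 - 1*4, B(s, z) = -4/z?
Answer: -196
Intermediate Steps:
k = -5 (k = -1 - 4 = -5)
E(A, P) = -5 - P² (E(A, P) = -5 - P*P = -5 - P²)
u(I, a) = 4 + a
E(23, 15) + u(B(4, -3), (3 + 12)*(3 - 1)) = (-5 - 1*15²) + (4 + (3 + 12)*(3 - 1)) = (-5 - 1*225) + (4 + 15*2) = (-5 - 225) + (4 + 30) = -230 + 34 = -196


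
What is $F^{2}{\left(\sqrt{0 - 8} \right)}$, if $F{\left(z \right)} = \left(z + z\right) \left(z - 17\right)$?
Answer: $-8992 + 2176 i \sqrt{2} \approx -8992.0 + 3077.3 i$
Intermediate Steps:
$F{\left(z \right)} = 2 z \left(-17 + z\right)$
$F^{2}{\left(\sqrt{0 - 8} \right)} = \left(2 \sqrt{0 - 8} \left(-17 + \sqrt{0 - 8}\right)\right)^{2} = \left(2 \sqrt{-8} \left(-17 + \sqrt{-8}\right)\right)^{2} = \left(2 \cdot 2 i \sqrt{2} \left(-17 + 2 i \sqrt{2}\right)\right)^{2} = \left(4 i \sqrt{2} \left(-17 + 2 i \sqrt{2}\right)\right)^{2} = - 32 \left(-17 + 2 i \sqrt{2}\right)^{2}$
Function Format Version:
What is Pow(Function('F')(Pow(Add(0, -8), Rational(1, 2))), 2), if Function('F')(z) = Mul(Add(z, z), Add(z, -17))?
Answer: Add(-8992, Mul(2176, I, Pow(2, Rational(1, 2)))) ≈ Add(-8992.0, Mul(3077.3, I))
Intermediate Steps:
Function('F')(z) = Mul(2, z, Add(-17, z)) (Function('F')(z) = Mul(Mul(2, z), Add(-17, z)) = Mul(2, z, Add(-17, z)))
Pow(Function('F')(Pow(Add(0, -8), Rational(1, 2))), 2) = Pow(Mul(2, Pow(Add(0, -8), Rational(1, 2)), Add(-17, Pow(Add(0, -8), Rational(1, 2)))), 2) = Pow(Mul(2, Pow(-8, Rational(1, 2)), Add(-17, Pow(-8, Rational(1, 2)))), 2) = Pow(Mul(2, Mul(2, I, Pow(2, Rational(1, 2))), Add(-17, Mul(2, I, Pow(2, Rational(1, 2))))), 2) = Pow(Mul(4, I, Pow(2, Rational(1, 2)), Add(-17, Mul(2, I, Pow(2, Rational(1, 2))))), 2) = Mul(-32, Pow(Add(-17, Mul(2, I, Pow(2, Rational(1, 2)))), 2))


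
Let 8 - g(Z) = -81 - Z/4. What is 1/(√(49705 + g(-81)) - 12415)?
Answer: -764/9481997 - 2*√199095/616329805 ≈ -8.2022e-5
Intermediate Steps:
g(Z) = 89 + Z/4 (g(Z) = 8 - (-81 - Z/4) = 8 + (81 + Z/4) = 89 + Z/4)
1/(√(49705 + g(-81)) - 12415) = 1/(√(49705 + (89 + (¼)*(-81))) - 12415) = 1/(√(49705 + (89 - 81/4)) - 12415) = 1/(√(49705 + 275/4) - 12415) = 1/(√(199095/4) - 12415) = 1/(√199095/2 - 12415) = 1/(-12415 + √199095/2)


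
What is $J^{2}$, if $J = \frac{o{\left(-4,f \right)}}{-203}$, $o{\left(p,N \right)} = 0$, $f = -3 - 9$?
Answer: $0$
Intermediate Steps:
$f = -12$ ($f = -3 - 9 = -12$)
$J = 0$ ($J = \frac{0}{-203} = 0 \left(- \frac{1}{203}\right) = 0$)
$J^{2} = 0^{2} = 0$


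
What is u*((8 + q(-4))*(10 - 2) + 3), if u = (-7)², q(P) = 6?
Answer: 5635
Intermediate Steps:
u = 49
u*((8 + q(-4))*(10 - 2) + 3) = 49*((8 + 6)*(10 - 2) + 3) = 49*(14*8 + 3) = 49*(112 + 3) = 49*115 = 5635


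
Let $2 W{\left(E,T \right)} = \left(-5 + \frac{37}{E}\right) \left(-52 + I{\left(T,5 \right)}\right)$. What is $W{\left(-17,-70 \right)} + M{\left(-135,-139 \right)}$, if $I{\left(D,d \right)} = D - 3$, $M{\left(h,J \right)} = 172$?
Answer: $\frac{10549}{17} \approx 620.53$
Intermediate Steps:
$I{\left(D,d \right)} = -3 + D$ ($I{\left(D,d \right)} = D - 3 = -3 + D$)
$W{\left(E,T \right)} = \frac{\left(-55 + T\right) \left(-5 + \frac{37}{E}\right)}{2}$ ($W{\left(E,T \right)} = \frac{\left(-5 + \frac{37}{E}\right) \left(-52 + \left(-3 + T\right)\right)}{2} = \frac{\left(-5 + \frac{37}{E}\right) \left(-55 + T\right)}{2} = \frac{\left(-55 + T\right) \left(-5 + \frac{37}{E}\right)}{2}$)
$W{\left(-17,-70 \right)} + M{\left(-135,-139 \right)} = \frac{-2035 + 37 \left(-70\right) - - 85 \left(-55 - 70\right)}{2 \left(-17\right)} + 172 = \frac{1}{2} \left(- \frac{1}{17}\right) \left(-2035 - 2590 - \left(-85\right) \left(-125\right)\right) + 172 = \frac{1}{2} \left(- \frac{1}{17}\right) \left(-2035 - 2590 - 10625\right) + 172 = \frac{1}{2} \left(- \frac{1}{17}\right) \left(-15250\right) + 172 = \frac{7625}{17} + 172 = \frac{10549}{17}$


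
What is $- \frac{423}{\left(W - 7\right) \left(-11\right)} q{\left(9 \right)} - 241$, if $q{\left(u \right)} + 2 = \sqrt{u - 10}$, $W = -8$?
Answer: $- \frac{12973}{55} - \frac{141 i}{55} \approx -235.87 - 2.5636 i$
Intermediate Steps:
$q{\left(u \right)} = -2 + \sqrt{-10 + u}$ ($q{\left(u \right)} = -2 + \sqrt{u - 10} = -2 + \sqrt{-10 + u}$)
$- \frac{423}{\left(W - 7\right) \left(-11\right)} q{\left(9 \right)} - 241 = - \frac{423}{\left(-8 - 7\right) \left(-11\right)} \left(-2 + \sqrt{-10 + 9}\right) - 241 = - \frac{423}{\left(-15\right) \left(-11\right)} \left(-2 + \sqrt{-1}\right) - 241 = - \frac{423}{165} \left(-2 + i\right) - 241 = \left(-423\right) \frac{1}{165} \left(-2 + i\right) - 241 = - \frac{141 \left(-2 + i\right)}{55} - 241 = \left(\frac{282}{55} - \frac{141 i}{55}\right) - 241 = - \frac{12973}{55} - \frac{141 i}{55}$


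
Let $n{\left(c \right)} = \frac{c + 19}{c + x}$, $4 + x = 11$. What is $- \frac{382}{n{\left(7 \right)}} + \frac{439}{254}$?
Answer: $- \frac{673489}{3302} \approx -203.96$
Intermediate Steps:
$x = 7$ ($x = -4 + 11 = 7$)
$n{\left(c \right)} = \frac{19 + c}{7 + c}$ ($n{\left(c \right)} = \frac{c + 19}{c + 7} = \frac{19 + c}{7 + c}$)
$- \frac{382}{n{\left(7 \right)}} + \frac{439}{254} = - \frac{382}{\frac{1}{7 + 7} \left(19 + 7\right)} + \frac{439}{254} = - \frac{382}{\frac{1}{14} \cdot 26} + 439 \cdot \frac{1}{254} = - \frac{382}{\frac{1}{14} \cdot 26} + \frac{439}{254} = - \frac{382}{\frac{13}{7}} + \frac{439}{254} = \left(-382\right) \frac{7}{13} + \frac{439}{254} = - \frac{2674}{13} + \frac{439}{254} = - \frac{673489}{3302}$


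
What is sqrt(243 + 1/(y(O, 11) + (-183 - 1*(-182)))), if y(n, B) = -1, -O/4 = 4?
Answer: sqrt(970)/2 ≈ 15.572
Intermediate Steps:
O = -16 (O = -4*4 = -16)
sqrt(243 + 1/(y(O, 11) + (-183 - 1*(-182)))) = sqrt(243 + 1/(-1 + (-183 - 1*(-182)))) = sqrt(243 + 1/(-1 + (-183 + 182))) = sqrt(243 + 1/(-1 - 1)) = sqrt(243 + 1/(-2)) = sqrt(243 - 1/2) = sqrt(485/2) = sqrt(970)/2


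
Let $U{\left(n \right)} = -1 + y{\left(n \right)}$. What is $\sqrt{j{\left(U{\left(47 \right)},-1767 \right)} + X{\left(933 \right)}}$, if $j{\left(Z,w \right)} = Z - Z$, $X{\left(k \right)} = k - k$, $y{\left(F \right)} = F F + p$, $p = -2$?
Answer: $0$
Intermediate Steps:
$y{\left(F \right)} = -2 + F^{2}$ ($y{\left(F \right)} = F F - 2 = F^{2} - 2 = -2 + F^{2}$)
$X{\left(k \right)} = 0$
$U{\left(n \right)} = -3 + n^{2}$ ($U{\left(n \right)} = -1 + \left(-2 + n^{2}\right) = -3 + n^{2}$)
$j{\left(Z,w \right)} = 0$
$\sqrt{j{\left(U{\left(47 \right)},-1767 \right)} + X{\left(933 \right)}} = \sqrt{0 + 0} = \sqrt{0} = 0$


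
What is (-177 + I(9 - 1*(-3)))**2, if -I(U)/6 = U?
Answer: 62001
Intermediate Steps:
I(U) = -6*U
(-177 + I(9 - 1*(-3)))**2 = (-177 - 6*(9 - 1*(-3)))**2 = (-177 - 6*(9 + 3))**2 = (-177 - 6*12)**2 = (-177 - 72)**2 = (-249)**2 = 62001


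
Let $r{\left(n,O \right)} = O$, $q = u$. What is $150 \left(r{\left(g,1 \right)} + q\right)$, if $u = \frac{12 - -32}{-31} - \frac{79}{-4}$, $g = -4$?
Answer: $\frac{179775}{62} \approx 2899.6$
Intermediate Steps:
$u = \frac{2273}{124}$ ($u = \left(12 + 32\right) \left(- \frac{1}{31}\right) - - \frac{79}{4} = 44 \left(- \frac{1}{31}\right) + \frac{79}{4} = - \frac{44}{31} + \frac{79}{4} = \frac{2273}{124} \approx 18.331$)
$q = \frac{2273}{124} \approx 18.331$
$150 \left(r{\left(g,1 \right)} + q\right) = 150 \left(1 + \frac{2273}{124}\right) = 150 \cdot \frac{2397}{124} = \frac{179775}{62}$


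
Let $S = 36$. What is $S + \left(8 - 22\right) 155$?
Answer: $-2134$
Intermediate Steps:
$S + \left(8 - 22\right) 155 = 36 + \left(8 - 22\right) 155 = 36 - 2170 = -2134$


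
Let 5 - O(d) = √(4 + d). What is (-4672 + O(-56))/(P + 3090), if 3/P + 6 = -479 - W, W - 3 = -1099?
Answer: -2851537/1887993 - 1222*I*√13/1887993 ≈ -1.5104 - 0.0023337*I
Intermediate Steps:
W = -1096 (W = 3 - 1099 = -1096)
O(d) = 5 - √(4 + d)
P = 3/611 (P = 3/(-6 + (-479 - 1*(-1096))) = 3/(-6 + (-479 + 1096)) = 3/(-6 + 617) = 3/611 ≈ 0.0049100)
(-4672 + O(-56))/(P + 3090) = (-4672 + (5 - √(4 - 56)))/(3/611 + 3090) = (-4672 + (5 - √(-52)))/(1887993/611) = (-4672 + (5 - 2*I*√13))*(611/1887993) = (-4667 - 2*I*√13)*(611/1887993) = -2851537/1887993 - 1222*I*√13/1887993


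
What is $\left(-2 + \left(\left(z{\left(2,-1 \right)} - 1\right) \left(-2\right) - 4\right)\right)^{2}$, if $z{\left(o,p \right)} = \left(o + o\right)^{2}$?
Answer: $1296$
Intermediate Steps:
$z{\left(o,p \right)} = 4 o^{2}$ ($z{\left(o,p \right)} = \left(2 o\right)^{2} = 4 o^{2}$)
$\left(-2 + \left(\left(z{\left(2,-1 \right)} - 1\right) \left(-2\right) - 4\right)\right)^{2} = \left(-2 + \left(\left(4 \cdot 2^{2} - 1\right) \left(-2\right) - 4\right)\right)^{2} = \left(-2 + \left(\left(4 \cdot 4 - 1\right) \left(-2\right) - 4\right)\right)^{2} = \left(-2 + \left(\left(16 - 1\right) \left(-2\right) - 4\right)\right)^{2} = \left(-2 + \left(15 \left(-2\right) - 4\right)\right)^{2} = \left(-2 - 34\right)^{2} = \left(-36\right)^{2} = 1296$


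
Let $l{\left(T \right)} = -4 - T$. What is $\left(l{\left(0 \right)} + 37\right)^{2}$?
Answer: $1089$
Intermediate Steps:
$\left(l{\left(0 \right)} + 37\right)^{2} = \left(\left(-4 - 0\right) + 37\right)^{2} = \left(\left(-4 + 0\right) + 37\right)^{2} = \left(-4 + 37\right)^{2} = 33^{2} = 1089$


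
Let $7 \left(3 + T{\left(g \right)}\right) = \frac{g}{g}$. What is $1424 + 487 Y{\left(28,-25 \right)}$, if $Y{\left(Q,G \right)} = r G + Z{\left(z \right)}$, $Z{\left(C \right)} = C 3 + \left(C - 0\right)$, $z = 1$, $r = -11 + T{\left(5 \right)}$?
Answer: $\frac{1204579}{7} \approx 1.7208 \cdot 10^{5}$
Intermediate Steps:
$T{\left(g \right)} = - \frac{20}{7}$ ($T{\left(g \right)} = -3 + \frac{g \frac{1}{g}}{7} = -3 + \frac{1}{7} \cdot 1 = -3 + \frac{1}{7} = - \frac{20}{7}$)
$r = - \frac{97}{7}$ ($r = -11 - \frac{20}{7} = - \frac{97}{7} \approx -13.857$)
$Z{\left(C \right)} = 4 C$ ($Z{\left(C \right)} = 3 C + \left(C + 0\right) = 3 C + C = 4 C$)
$Y{\left(Q,G \right)} = 4 - \frac{97 G}{7}$ ($Y{\left(Q,G \right)} = - \frac{97 G}{7} + 4 \cdot 1 = - \frac{97 G}{7} + 4 = 4 - \frac{97 G}{7}$)
$1424 + 487 Y{\left(28,-25 \right)} = 1424 + 487 \left(4 - - \frac{2425}{7}\right) = 1424 + 487 \left(4 + \frac{2425}{7}\right) = 1424 + 487 \cdot \frac{2453}{7} = 1424 + \frac{1194611}{7} = \frac{1204579}{7}$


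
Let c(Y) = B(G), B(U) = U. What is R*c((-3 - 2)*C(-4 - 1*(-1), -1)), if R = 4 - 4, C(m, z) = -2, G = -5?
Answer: 0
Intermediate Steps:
c(Y) = -5
R = 0
R*c((-3 - 2)*C(-4 - 1*(-1), -1)) = 0*(-5) = 0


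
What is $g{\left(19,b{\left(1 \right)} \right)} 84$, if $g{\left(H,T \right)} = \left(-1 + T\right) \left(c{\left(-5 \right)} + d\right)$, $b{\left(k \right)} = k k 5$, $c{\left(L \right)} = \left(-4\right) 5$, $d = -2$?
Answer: $-7392$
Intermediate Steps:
$c{\left(L \right)} = -20$
$b{\left(k \right)} = 5 k^{2}$ ($b{\left(k \right)} = k^{2} \cdot 5 = 5 k^{2}$)
$g{\left(H,T \right)} = 22 - 22 T$ ($g{\left(H,T \right)} = \left(-1 + T\right) \left(-20 - 2\right) = \left(-1 + T\right) \left(-22\right) = 22 - 22 T$)
$g{\left(19,b{\left(1 \right)} \right)} 84 = \left(22 - 22 \cdot 5 \cdot 1^{2}\right) 84 = \left(22 - 22 \cdot 5 \cdot 1\right) 84 = \left(22 - 110\right) 84 = \left(-88\right) 84 = -7392$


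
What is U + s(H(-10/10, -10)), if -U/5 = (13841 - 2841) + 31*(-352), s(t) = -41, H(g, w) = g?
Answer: -481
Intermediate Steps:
U = -440 (U = -5*((13841 - 2841) + 31*(-352)) = -5*(11000 - 10912) = -5*88 = -440)
U + s(H(-10/10, -10)) = -440 - 41 = -481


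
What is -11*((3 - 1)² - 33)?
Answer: 319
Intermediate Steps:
-11*((3 - 1)² - 33) = -11*(2² - 33) = -11*(4 - 33) = -11*(-29) = 319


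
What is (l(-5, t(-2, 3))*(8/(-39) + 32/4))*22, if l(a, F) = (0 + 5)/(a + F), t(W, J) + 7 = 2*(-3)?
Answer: -16720/351 ≈ -47.635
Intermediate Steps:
t(W, J) = -13 (t(W, J) = -7 + 2*(-3) = -7 - 6 = -13)
l(a, F) = 5/(F + a)
(l(-5, t(-2, 3))*(8/(-39) + 32/4))*22 = ((5/(-13 - 5))*(8/(-39) + 32/4))*22 = ((5/(-18))*(8*(-1/39) + 32*(1/4)))*22 = ((5*(-1/18))*(-8/39 + 8))*22 = -5/18*304/39*22 = -760/351*22 = -16720/351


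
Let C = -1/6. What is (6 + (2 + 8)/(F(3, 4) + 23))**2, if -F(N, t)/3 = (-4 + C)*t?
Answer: 200704/5329 ≈ 37.663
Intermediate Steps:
C = -1/6 (C = -1*1/6 = -1/6 ≈ -0.16667)
F(N, t) = 25*t/2 (F(N, t) = -3*(-4 - 1/6)*t = -(-25)*t/2 = 25*t/2)
(6 + (2 + 8)/(F(3, 4) + 23))**2 = (6 + (2 + 8)/((25/2)*4 + 23))**2 = (6 + 10/(50 + 23))**2 = (6 + 10/73)**2 = (448/73)**2 = 200704/5329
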